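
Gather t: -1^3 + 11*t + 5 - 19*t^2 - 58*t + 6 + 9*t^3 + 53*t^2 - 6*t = 9*t^3 + 34*t^2 - 53*t + 10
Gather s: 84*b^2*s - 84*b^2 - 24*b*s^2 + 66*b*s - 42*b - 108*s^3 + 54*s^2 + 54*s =-84*b^2 - 42*b - 108*s^3 + s^2*(54 - 24*b) + s*(84*b^2 + 66*b + 54)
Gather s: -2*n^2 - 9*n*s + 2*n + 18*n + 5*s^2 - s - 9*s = -2*n^2 + 20*n + 5*s^2 + s*(-9*n - 10)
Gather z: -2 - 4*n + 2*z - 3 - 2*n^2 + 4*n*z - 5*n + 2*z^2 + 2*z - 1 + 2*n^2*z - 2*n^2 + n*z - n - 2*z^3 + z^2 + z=-4*n^2 - 10*n - 2*z^3 + 3*z^2 + z*(2*n^2 + 5*n + 5) - 6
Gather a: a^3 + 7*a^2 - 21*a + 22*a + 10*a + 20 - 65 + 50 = a^3 + 7*a^2 + 11*a + 5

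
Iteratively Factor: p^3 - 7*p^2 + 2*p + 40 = (p - 5)*(p^2 - 2*p - 8) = (p - 5)*(p - 4)*(p + 2)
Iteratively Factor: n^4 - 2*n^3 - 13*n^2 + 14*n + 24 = (n + 3)*(n^3 - 5*n^2 + 2*n + 8) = (n - 4)*(n + 3)*(n^2 - n - 2) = (n - 4)*(n - 2)*(n + 3)*(n + 1)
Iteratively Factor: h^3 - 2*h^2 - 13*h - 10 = (h + 1)*(h^2 - 3*h - 10) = (h - 5)*(h + 1)*(h + 2)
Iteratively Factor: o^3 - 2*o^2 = (o - 2)*(o^2) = o*(o - 2)*(o)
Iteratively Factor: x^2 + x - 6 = (x - 2)*(x + 3)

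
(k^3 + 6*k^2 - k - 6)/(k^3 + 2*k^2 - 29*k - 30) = (k - 1)/(k - 5)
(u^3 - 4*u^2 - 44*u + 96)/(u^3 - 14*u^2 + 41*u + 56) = (u^2 + 4*u - 12)/(u^2 - 6*u - 7)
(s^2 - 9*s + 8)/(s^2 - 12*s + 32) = (s - 1)/(s - 4)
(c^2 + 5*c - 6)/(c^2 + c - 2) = (c + 6)/(c + 2)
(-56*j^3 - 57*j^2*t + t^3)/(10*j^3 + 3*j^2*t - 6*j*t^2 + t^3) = (-56*j^2 - j*t + t^2)/(10*j^2 - 7*j*t + t^2)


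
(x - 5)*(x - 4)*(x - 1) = x^3 - 10*x^2 + 29*x - 20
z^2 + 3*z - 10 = (z - 2)*(z + 5)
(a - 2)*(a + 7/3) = a^2 + a/3 - 14/3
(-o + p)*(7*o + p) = -7*o^2 + 6*o*p + p^2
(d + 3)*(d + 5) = d^2 + 8*d + 15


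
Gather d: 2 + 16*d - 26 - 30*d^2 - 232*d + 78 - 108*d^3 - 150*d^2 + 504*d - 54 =-108*d^3 - 180*d^2 + 288*d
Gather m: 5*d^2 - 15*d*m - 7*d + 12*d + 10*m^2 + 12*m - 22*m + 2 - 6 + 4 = 5*d^2 + 5*d + 10*m^2 + m*(-15*d - 10)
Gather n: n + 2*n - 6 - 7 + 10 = 3*n - 3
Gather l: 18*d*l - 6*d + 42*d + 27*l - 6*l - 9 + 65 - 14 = 36*d + l*(18*d + 21) + 42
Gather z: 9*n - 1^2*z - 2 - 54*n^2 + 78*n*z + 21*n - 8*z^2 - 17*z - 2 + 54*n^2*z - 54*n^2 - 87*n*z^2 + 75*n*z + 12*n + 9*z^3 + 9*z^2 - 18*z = -108*n^2 + 42*n + 9*z^3 + z^2*(1 - 87*n) + z*(54*n^2 + 153*n - 36) - 4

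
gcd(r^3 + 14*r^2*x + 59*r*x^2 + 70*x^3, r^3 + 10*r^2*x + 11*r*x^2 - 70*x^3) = r^2 + 12*r*x + 35*x^2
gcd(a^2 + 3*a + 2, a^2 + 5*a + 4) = a + 1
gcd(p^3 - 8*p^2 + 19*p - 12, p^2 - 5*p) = 1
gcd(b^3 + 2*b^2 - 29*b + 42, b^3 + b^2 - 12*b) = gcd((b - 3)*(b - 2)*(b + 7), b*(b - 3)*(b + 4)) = b - 3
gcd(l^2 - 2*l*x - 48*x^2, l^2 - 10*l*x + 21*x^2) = 1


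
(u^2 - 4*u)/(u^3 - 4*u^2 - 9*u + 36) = u/(u^2 - 9)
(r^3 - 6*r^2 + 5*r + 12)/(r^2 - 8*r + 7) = (r^3 - 6*r^2 + 5*r + 12)/(r^2 - 8*r + 7)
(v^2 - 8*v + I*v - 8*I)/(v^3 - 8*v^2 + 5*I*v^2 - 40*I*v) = (v + I)/(v*(v + 5*I))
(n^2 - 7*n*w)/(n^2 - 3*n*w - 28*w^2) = n/(n + 4*w)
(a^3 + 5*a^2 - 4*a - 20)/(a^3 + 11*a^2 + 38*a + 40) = (a - 2)/(a + 4)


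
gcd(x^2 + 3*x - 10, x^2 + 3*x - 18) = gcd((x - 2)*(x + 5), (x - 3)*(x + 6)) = 1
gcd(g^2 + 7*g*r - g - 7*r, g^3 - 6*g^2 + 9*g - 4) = g - 1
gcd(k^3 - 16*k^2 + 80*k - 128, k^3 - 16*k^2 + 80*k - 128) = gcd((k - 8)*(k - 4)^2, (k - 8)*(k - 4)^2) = k^3 - 16*k^2 + 80*k - 128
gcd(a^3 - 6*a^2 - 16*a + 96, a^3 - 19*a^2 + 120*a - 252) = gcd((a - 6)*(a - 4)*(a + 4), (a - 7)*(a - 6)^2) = a - 6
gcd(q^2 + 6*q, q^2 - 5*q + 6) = 1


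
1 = 1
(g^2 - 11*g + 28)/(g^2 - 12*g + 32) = (g - 7)/(g - 8)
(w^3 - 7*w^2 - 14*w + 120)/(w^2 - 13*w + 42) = (w^2 - w - 20)/(w - 7)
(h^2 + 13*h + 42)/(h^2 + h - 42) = (h + 6)/(h - 6)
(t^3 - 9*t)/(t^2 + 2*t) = (t^2 - 9)/(t + 2)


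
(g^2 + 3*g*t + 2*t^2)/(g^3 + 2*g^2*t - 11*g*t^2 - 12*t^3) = (-g - 2*t)/(-g^2 - g*t + 12*t^2)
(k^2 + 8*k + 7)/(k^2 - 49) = (k + 1)/(k - 7)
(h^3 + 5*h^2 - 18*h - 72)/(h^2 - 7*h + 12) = (h^2 + 9*h + 18)/(h - 3)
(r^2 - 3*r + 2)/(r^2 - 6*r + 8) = (r - 1)/(r - 4)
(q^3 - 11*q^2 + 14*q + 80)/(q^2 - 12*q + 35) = (q^2 - 6*q - 16)/(q - 7)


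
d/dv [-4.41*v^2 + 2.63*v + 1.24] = 2.63 - 8.82*v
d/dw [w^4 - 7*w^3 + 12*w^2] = w*(4*w^2 - 21*w + 24)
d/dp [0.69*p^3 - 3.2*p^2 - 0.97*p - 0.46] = 2.07*p^2 - 6.4*p - 0.97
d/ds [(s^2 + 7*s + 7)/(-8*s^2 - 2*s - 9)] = (54*s^2 + 94*s - 49)/(64*s^4 + 32*s^3 + 148*s^2 + 36*s + 81)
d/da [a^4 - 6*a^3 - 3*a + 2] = 4*a^3 - 18*a^2 - 3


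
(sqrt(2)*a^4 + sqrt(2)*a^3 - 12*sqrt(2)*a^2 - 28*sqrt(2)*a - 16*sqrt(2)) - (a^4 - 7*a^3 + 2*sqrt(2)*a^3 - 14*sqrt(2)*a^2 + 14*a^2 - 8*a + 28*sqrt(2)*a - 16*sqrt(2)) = -a^4 + sqrt(2)*a^4 - sqrt(2)*a^3 + 7*a^3 - 14*a^2 + 2*sqrt(2)*a^2 - 56*sqrt(2)*a + 8*a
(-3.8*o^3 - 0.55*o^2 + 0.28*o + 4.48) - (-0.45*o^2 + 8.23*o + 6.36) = -3.8*o^3 - 0.1*o^2 - 7.95*o - 1.88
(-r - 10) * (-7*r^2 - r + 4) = 7*r^3 + 71*r^2 + 6*r - 40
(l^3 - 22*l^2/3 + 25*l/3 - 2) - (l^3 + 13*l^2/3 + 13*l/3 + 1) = -35*l^2/3 + 4*l - 3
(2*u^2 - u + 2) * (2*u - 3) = 4*u^3 - 8*u^2 + 7*u - 6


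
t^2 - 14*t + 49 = (t - 7)^2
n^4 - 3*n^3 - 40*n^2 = n^2*(n - 8)*(n + 5)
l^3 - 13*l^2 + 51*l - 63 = (l - 7)*(l - 3)^2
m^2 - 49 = (m - 7)*(m + 7)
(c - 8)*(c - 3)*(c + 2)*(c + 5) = c^4 - 4*c^3 - 43*c^2 + 58*c + 240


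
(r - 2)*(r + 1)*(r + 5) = r^3 + 4*r^2 - 7*r - 10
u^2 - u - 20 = (u - 5)*(u + 4)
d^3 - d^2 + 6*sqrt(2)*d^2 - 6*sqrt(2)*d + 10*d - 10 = (d - 1)*(d + sqrt(2))*(d + 5*sqrt(2))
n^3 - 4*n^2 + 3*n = n*(n - 3)*(n - 1)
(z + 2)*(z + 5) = z^2 + 7*z + 10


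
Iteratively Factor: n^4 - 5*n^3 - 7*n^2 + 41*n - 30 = (n - 1)*(n^3 - 4*n^2 - 11*n + 30) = (n - 5)*(n - 1)*(n^2 + n - 6) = (n - 5)*(n - 1)*(n + 3)*(n - 2)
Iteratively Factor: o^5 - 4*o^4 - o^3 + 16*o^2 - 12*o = (o - 2)*(o^4 - 2*o^3 - 5*o^2 + 6*o) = (o - 2)*(o + 2)*(o^3 - 4*o^2 + 3*o) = (o - 2)*(o - 1)*(o + 2)*(o^2 - 3*o) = (o - 3)*(o - 2)*(o - 1)*(o + 2)*(o)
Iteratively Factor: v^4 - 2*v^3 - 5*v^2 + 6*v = (v - 3)*(v^3 + v^2 - 2*v) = v*(v - 3)*(v^2 + v - 2) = v*(v - 3)*(v - 1)*(v + 2)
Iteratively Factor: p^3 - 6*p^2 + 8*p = (p - 2)*(p^2 - 4*p) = p*(p - 2)*(p - 4)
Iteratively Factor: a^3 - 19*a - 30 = (a - 5)*(a^2 + 5*a + 6) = (a - 5)*(a + 3)*(a + 2)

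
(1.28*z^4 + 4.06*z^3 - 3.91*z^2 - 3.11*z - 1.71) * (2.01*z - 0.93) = 2.5728*z^5 + 6.9702*z^4 - 11.6349*z^3 - 2.6148*z^2 - 0.5448*z + 1.5903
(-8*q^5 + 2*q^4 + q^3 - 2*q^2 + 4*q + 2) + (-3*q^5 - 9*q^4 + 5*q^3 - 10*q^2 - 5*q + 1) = -11*q^5 - 7*q^4 + 6*q^3 - 12*q^2 - q + 3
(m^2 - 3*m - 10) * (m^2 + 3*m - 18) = m^4 - 37*m^2 + 24*m + 180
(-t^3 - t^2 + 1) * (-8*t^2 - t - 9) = 8*t^5 + 9*t^4 + 10*t^3 + t^2 - t - 9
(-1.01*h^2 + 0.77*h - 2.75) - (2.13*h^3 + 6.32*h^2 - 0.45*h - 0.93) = -2.13*h^3 - 7.33*h^2 + 1.22*h - 1.82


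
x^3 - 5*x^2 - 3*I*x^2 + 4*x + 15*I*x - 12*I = (x - 4)*(x - 1)*(x - 3*I)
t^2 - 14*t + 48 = (t - 8)*(t - 6)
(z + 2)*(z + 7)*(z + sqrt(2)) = z^3 + sqrt(2)*z^2 + 9*z^2 + 9*sqrt(2)*z + 14*z + 14*sqrt(2)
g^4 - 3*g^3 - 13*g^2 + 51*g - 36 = (g - 3)^2*(g - 1)*(g + 4)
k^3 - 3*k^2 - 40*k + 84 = (k - 7)*(k - 2)*(k + 6)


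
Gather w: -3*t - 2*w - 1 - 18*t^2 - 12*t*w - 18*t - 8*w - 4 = -18*t^2 - 21*t + w*(-12*t - 10) - 5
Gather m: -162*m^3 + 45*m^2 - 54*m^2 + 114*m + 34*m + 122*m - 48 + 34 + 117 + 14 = -162*m^3 - 9*m^2 + 270*m + 117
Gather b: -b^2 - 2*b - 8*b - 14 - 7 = -b^2 - 10*b - 21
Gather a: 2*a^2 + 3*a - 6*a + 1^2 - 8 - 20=2*a^2 - 3*a - 27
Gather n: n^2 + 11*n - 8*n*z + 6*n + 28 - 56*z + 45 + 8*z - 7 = n^2 + n*(17 - 8*z) - 48*z + 66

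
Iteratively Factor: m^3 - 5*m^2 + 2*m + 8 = (m - 2)*(m^2 - 3*m - 4) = (m - 2)*(m + 1)*(m - 4)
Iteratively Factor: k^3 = (k)*(k^2) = k^2*(k)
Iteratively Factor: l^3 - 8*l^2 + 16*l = (l - 4)*(l^2 - 4*l) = l*(l - 4)*(l - 4)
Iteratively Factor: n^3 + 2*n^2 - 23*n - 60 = (n + 4)*(n^2 - 2*n - 15) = (n - 5)*(n + 4)*(n + 3)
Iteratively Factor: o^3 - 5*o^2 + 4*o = (o - 4)*(o^2 - o) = o*(o - 4)*(o - 1)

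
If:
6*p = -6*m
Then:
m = -p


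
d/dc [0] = 0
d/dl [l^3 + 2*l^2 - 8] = l*(3*l + 4)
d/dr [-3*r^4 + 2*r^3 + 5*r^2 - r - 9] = -12*r^3 + 6*r^2 + 10*r - 1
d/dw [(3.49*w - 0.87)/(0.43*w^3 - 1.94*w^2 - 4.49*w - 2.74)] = (-3.0014*w^3 + 7.8929*w^2 - 3.3756*w - 13.4689)/(0.1849*w^6 - 1.6684*w^5 - 0.0978000000000003*w^4 + 15.0648*w^3 + 30.7913*w^2 + 24.6052*w + 7.5076)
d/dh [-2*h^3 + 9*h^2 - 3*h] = -6*h^2 + 18*h - 3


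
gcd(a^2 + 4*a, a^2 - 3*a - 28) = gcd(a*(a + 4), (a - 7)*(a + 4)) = a + 4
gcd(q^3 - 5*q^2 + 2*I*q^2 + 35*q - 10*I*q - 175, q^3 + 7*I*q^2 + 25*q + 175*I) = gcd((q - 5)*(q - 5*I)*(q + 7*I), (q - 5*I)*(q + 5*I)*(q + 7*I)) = q^2 + 2*I*q + 35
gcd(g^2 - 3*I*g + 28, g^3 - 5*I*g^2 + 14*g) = g - 7*I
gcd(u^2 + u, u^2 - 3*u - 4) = u + 1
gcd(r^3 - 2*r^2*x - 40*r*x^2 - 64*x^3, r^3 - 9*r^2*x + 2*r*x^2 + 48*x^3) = -r^2 + 6*r*x + 16*x^2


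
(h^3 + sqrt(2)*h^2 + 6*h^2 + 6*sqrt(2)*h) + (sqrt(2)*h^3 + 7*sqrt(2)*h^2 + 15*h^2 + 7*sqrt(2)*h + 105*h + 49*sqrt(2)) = h^3 + sqrt(2)*h^3 + 8*sqrt(2)*h^2 + 21*h^2 + 13*sqrt(2)*h + 105*h + 49*sqrt(2)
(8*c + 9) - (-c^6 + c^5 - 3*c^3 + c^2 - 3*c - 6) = c^6 - c^5 + 3*c^3 - c^2 + 11*c + 15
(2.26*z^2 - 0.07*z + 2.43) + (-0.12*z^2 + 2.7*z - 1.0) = 2.14*z^2 + 2.63*z + 1.43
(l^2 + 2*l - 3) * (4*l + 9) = 4*l^3 + 17*l^2 + 6*l - 27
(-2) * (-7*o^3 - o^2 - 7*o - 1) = 14*o^3 + 2*o^2 + 14*o + 2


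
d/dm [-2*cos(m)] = 2*sin(m)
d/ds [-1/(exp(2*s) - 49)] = 2*exp(2*s)/(exp(2*s) - 49)^2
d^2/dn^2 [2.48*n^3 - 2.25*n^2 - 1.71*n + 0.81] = 14.88*n - 4.5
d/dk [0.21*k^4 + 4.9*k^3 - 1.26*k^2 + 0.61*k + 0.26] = 0.84*k^3 + 14.7*k^2 - 2.52*k + 0.61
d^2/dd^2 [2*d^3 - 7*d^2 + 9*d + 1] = 12*d - 14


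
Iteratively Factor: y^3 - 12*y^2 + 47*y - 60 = (y - 4)*(y^2 - 8*y + 15) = (y - 4)*(y - 3)*(y - 5)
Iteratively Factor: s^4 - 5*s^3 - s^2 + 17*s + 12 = (s - 3)*(s^3 - 2*s^2 - 7*s - 4) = (s - 3)*(s + 1)*(s^2 - 3*s - 4) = (s - 3)*(s + 1)^2*(s - 4)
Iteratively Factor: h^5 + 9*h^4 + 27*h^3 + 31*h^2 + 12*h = (h + 3)*(h^4 + 6*h^3 + 9*h^2 + 4*h) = (h + 1)*(h + 3)*(h^3 + 5*h^2 + 4*h) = (h + 1)^2*(h + 3)*(h^2 + 4*h) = (h + 1)^2*(h + 3)*(h + 4)*(h)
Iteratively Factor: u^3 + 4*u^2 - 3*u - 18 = (u + 3)*(u^2 + u - 6) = (u + 3)^2*(u - 2)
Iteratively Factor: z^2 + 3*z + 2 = (z + 2)*(z + 1)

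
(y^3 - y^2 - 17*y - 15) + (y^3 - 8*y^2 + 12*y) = 2*y^3 - 9*y^2 - 5*y - 15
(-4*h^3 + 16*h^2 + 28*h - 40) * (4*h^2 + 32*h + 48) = -16*h^5 - 64*h^4 + 432*h^3 + 1504*h^2 + 64*h - 1920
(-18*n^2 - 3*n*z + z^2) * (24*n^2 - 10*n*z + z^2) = -432*n^4 + 108*n^3*z + 36*n^2*z^2 - 13*n*z^3 + z^4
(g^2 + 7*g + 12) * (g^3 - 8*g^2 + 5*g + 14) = g^5 - g^4 - 39*g^3 - 47*g^2 + 158*g + 168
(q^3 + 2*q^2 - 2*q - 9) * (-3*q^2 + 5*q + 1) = -3*q^5 - q^4 + 17*q^3 + 19*q^2 - 47*q - 9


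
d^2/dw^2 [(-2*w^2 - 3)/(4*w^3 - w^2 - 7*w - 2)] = 2*(-32*w^6 - 456*w^4 - 2*w^3 + 255*w^2 - 135*w - 149)/(64*w^9 - 48*w^8 - 324*w^7 + 71*w^6 + 615*w^5 + 183*w^4 - 379*w^3 - 306*w^2 - 84*w - 8)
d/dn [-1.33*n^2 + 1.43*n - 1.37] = 1.43 - 2.66*n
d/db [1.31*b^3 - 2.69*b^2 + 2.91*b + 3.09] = 3.93*b^2 - 5.38*b + 2.91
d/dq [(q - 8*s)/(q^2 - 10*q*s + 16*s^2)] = -1/(q^2 - 4*q*s + 4*s^2)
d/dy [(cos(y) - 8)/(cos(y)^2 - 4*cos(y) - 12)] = (cos(y)^2 - 16*cos(y) + 44)*sin(y)/(sin(y)^2 + 4*cos(y) + 11)^2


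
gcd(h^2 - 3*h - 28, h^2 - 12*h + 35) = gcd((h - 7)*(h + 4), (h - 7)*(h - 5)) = h - 7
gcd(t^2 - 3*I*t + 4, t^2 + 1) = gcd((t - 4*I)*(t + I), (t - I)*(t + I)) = t + I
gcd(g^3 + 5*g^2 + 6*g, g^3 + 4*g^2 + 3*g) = g^2 + 3*g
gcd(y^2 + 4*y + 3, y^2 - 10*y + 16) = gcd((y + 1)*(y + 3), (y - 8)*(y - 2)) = 1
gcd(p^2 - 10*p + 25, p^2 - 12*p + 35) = p - 5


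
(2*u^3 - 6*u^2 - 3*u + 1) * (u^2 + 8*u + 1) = 2*u^5 + 10*u^4 - 49*u^3 - 29*u^2 + 5*u + 1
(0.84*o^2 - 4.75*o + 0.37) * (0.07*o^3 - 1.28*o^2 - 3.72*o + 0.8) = 0.0588*o^5 - 1.4077*o^4 + 2.9811*o^3 + 17.8684*o^2 - 5.1764*o + 0.296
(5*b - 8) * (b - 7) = 5*b^2 - 43*b + 56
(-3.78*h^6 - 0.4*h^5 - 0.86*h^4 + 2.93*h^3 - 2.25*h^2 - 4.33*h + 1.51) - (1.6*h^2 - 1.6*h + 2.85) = -3.78*h^6 - 0.4*h^5 - 0.86*h^4 + 2.93*h^3 - 3.85*h^2 - 2.73*h - 1.34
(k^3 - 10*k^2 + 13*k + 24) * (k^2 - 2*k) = k^5 - 12*k^4 + 33*k^3 - 2*k^2 - 48*k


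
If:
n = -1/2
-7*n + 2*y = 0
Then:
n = -1/2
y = -7/4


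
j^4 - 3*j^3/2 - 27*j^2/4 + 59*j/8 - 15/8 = (j - 3)*(j - 1/2)^2*(j + 5/2)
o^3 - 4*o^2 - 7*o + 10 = (o - 5)*(o - 1)*(o + 2)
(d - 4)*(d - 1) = d^2 - 5*d + 4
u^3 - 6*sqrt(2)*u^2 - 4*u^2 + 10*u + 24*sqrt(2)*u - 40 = (u - 4)*(u - 5*sqrt(2))*(u - sqrt(2))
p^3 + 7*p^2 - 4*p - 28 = (p - 2)*(p + 2)*(p + 7)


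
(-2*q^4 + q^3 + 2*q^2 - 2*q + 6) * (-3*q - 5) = 6*q^5 + 7*q^4 - 11*q^3 - 4*q^2 - 8*q - 30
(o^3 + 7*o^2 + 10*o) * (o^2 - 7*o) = o^5 - 39*o^3 - 70*o^2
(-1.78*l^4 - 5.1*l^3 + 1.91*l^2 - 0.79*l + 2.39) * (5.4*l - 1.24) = -9.612*l^5 - 25.3328*l^4 + 16.638*l^3 - 6.6344*l^2 + 13.8856*l - 2.9636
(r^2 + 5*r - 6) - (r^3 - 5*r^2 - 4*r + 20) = -r^3 + 6*r^2 + 9*r - 26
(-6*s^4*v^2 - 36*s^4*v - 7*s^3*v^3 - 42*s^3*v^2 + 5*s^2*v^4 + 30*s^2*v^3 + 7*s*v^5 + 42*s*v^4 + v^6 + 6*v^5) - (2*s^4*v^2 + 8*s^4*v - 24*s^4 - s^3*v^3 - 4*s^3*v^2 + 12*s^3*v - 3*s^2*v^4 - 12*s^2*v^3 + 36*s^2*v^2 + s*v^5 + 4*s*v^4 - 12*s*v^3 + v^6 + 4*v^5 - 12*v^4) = -8*s^4*v^2 - 44*s^4*v + 24*s^4 - 6*s^3*v^3 - 38*s^3*v^2 - 12*s^3*v + 8*s^2*v^4 + 42*s^2*v^3 - 36*s^2*v^2 + 6*s*v^5 + 38*s*v^4 + 12*s*v^3 + 2*v^5 + 12*v^4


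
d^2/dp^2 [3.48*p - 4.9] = 0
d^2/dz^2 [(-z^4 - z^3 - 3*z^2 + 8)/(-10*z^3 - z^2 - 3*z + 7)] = 2*(261*z^6 + 129*z^5 - 4644*z^4 + 669*z^3 - 450*z^2 - 1605*z + 19)/(1000*z^9 + 300*z^8 + 930*z^7 - 1919*z^6 - 141*z^5 - 1254*z^4 + 1371*z^3 - 42*z^2 + 441*z - 343)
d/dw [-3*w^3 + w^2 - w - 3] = -9*w^2 + 2*w - 1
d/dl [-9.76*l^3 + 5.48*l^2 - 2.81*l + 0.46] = -29.28*l^2 + 10.96*l - 2.81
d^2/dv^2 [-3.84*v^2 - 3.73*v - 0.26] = -7.68000000000000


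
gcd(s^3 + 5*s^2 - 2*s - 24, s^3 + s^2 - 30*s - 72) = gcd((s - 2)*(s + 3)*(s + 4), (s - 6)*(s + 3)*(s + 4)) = s^2 + 7*s + 12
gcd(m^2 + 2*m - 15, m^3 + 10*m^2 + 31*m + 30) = m + 5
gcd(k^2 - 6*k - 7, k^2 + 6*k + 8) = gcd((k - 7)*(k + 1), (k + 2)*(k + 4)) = 1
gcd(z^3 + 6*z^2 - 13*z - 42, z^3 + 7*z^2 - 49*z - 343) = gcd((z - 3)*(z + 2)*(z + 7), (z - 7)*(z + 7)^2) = z + 7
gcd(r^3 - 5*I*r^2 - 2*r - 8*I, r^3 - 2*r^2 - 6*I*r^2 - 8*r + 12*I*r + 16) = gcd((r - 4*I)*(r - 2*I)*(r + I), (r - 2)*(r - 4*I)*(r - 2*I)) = r^2 - 6*I*r - 8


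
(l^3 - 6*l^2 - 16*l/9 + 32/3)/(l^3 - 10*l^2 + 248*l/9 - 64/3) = (3*l + 4)/(3*l - 8)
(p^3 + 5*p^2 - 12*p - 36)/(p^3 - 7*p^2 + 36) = (p + 6)/(p - 6)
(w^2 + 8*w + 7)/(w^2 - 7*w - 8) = (w + 7)/(w - 8)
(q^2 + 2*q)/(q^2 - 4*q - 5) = q*(q + 2)/(q^2 - 4*q - 5)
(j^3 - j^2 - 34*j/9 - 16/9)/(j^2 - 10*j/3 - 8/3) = (3*j^2 - 5*j - 8)/(3*(j - 4))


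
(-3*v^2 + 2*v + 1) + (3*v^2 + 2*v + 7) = 4*v + 8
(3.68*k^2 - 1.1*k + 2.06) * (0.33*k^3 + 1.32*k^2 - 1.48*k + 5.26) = 1.2144*k^5 + 4.4946*k^4 - 6.2186*k^3 + 23.704*k^2 - 8.8348*k + 10.8356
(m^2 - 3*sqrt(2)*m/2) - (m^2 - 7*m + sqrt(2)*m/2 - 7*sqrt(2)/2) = -2*sqrt(2)*m + 7*m + 7*sqrt(2)/2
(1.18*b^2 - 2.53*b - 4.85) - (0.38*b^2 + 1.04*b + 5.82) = 0.8*b^2 - 3.57*b - 10.67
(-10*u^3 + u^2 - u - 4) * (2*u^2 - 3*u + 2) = -20*u^5 + 32*u^4 - 25*u^3 - 3*u^2 + 10*u - 8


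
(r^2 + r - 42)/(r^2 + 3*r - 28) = (r - 6)/(r - 4)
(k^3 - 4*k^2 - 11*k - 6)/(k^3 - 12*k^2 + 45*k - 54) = (k^2 + 2*k + 1)/(k^2 - 6*k + 9)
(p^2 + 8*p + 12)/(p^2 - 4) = (p + 6)/(p - 2)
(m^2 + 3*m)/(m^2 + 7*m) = (m + 3)/(m + 7)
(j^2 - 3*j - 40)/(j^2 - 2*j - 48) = (j + 5)/(j + 6)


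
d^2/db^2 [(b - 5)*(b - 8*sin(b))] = 2*(4*b - 20)*sin(b) - 16*cos(b) + 2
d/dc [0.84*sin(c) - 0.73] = 0.84*cos(c)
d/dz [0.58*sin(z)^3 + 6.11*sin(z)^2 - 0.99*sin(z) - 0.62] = (1.74*sin(z)^2 + 12.22*sin(z) - 0.99)*cos(z)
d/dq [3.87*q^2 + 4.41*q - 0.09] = 7.74*q + 4.41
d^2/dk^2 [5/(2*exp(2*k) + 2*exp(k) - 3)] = 10*(4*(2*exp(k) + 1)^2*exp(k) - (4*exp(k) + 1)*(2*exp(2*k) + 2*exp(k) - 3))*exp(k)/(2*exp(2*k) + 2*exp(k) - 3)^3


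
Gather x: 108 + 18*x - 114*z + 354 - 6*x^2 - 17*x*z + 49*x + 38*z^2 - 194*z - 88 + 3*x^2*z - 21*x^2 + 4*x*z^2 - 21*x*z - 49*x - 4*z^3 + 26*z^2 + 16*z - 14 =x^2*(3*z - 27) + x*(4*z^2 - 38*z + 18) - 4*z^3 + 64*z^2 - 292*z + 360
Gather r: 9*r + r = 10*r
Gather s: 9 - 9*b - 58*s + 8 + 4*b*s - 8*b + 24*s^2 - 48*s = -17*b + 24*s^2 + s*(4*b - 106) + 17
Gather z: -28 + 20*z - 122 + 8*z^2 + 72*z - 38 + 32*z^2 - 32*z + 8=40*z^2 + 60*z - 180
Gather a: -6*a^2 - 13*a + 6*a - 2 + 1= -6*a^2 - 7*a - 1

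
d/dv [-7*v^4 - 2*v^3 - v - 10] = -28*v^3 - 6*v^2 - 1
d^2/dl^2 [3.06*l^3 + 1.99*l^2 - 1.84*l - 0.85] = 18.36*l + 3.98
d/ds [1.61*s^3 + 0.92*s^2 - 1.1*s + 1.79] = 4.83*s^2 + 1.84*s - 1.1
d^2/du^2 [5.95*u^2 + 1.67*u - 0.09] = 11.9000000000000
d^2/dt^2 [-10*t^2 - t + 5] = -20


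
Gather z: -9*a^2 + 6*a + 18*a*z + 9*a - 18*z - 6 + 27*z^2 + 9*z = -9*a^2 + 15*a + 27*z^2 + z*(18*a - 9) - 6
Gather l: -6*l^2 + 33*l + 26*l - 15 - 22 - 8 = -6*l^2 + 59*l - 45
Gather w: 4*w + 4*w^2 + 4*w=4*w^2 + 8*w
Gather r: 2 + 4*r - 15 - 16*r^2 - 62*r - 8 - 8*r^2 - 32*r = -24*r^2 - 90*r - 21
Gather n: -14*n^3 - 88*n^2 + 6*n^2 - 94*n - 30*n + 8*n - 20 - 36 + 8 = -14*n^3 - 82*n^2 - 116*n - 48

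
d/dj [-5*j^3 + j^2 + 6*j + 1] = -15*j^2 + 2*j + 6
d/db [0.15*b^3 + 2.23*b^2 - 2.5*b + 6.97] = 0.45*b^2 + 4.46*b - 2.5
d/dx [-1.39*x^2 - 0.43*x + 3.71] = -2.78*x - 0.43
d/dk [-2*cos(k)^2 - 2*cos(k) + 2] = 2*sin(k) + 2*sin(2*k)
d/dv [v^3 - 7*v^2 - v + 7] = 3*v^2 - 14*v - 1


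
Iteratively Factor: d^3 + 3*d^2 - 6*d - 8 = (d + 1)*(d^2 + 2*d - 8) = (d + 1)*(d + 4)*(d - 2)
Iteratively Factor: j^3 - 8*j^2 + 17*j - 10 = (j - 2)*(j^2 - 6*j + 5) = (j - 2)*(j - 1)*(j - 5)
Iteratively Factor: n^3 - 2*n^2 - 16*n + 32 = (n + 4)*(n^2 - 6*n + 8) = (n - 2)*(n + 4)*(n - 4)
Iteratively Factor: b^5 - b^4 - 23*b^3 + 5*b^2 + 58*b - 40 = (b - 5)*(b^4 + 4*b^3 - 3*b^2 - 10*b + 8) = (b - 5)*(b + 2)*(b^3 + 2*b^2 - 7*b + 4) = (b - 5)*(b - 1)*(b + 2)*(b^2 + 3*b - 4) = (b - 5)*(b - 1)*(b + 2)*(b + 4)*(b - 1)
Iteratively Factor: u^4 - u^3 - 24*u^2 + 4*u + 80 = (u + 4)*(u^3 - 5*u^2 - 4*u + 20) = (u - 5)*(u + 4)*(u^2 - 4) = (u - 5)*(u + 2)*(u + 4)*(u - 2)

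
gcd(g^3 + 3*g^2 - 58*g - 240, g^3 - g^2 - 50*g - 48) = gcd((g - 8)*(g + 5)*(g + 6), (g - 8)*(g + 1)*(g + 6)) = g^2 - 2*g - 48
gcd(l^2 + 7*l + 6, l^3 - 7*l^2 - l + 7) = l + 1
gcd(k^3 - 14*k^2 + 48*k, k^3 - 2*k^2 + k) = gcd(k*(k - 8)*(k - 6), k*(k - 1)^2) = k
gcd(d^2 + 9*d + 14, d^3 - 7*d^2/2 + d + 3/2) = 1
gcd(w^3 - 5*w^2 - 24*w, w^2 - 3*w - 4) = 1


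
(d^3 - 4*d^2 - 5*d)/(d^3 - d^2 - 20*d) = (d + 1)/(d + 4)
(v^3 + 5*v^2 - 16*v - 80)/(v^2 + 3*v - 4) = (v^2 + v - 20)/(v - 1)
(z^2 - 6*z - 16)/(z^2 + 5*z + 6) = (z - 8)/(z + 3)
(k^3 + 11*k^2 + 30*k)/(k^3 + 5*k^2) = (k + 6)/k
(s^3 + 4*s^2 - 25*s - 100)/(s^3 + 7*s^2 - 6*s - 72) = (s^2 - 25)/(s^2 + 3*s - 18)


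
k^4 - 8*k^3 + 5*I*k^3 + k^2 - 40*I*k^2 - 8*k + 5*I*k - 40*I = (k - 8)*(k - I)*(k + I)*(k + 5*I)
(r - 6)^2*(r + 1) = r^3 - 11*r^2 + 24*r + 36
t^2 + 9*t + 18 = (t + 3)*(t + 6)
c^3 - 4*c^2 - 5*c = c*(c - 5)*(c + 1)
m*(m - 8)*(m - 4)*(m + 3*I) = m^4 - 12*m^3 + 3*I*m^3 + 32*m^2 - 36*I*m^2 + 96*I*m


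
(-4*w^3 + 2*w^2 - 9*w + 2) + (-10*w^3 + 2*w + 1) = -14*w^3 + 2*w^2 - 7*w + 3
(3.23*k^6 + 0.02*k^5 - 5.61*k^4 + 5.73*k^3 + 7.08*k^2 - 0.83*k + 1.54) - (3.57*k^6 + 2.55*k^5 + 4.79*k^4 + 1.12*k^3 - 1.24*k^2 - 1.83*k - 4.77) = -0.34*k^6 - 2.53*k^5 - 10.4*k^4 + 4.61*k^3 + 8.32*k^2 + 1.0*k + 6.31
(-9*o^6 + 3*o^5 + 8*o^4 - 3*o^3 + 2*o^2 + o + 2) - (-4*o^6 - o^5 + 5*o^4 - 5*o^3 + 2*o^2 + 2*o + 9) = -5*o^6 + 4*o^5 + 3*o^4 + 2*o^3 - o - 7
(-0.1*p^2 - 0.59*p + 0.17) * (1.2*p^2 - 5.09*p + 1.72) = -0.12*p^4 - 0.199*p^3 + 3.0351*p^2 - 1.8801*p + 0.2924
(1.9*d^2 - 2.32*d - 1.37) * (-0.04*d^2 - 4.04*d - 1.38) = -0.076*d^4 - 7.5832*d^3 + 6.8056*d^2 + 8.7364*d + 1.8906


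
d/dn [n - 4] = 1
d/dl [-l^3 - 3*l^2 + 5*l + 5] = -3*l^2 - 6*l + 5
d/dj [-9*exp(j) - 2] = -9*exp(j)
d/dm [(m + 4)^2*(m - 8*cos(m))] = (m + 4)*(2*m + (m + 4)*(8*sin(m) + 1) - 16*cos(m))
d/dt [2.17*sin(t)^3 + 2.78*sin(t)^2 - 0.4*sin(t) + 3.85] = (6.51*sin(t)^2 + 5.56*sin(t) - 0.4)*cos(t)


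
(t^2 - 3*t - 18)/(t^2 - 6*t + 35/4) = 4*(t^2 - 3*t - 18)/(4*t^2 - 24*t + 35)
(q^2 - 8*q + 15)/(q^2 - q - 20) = (q - 3)/(q + 4)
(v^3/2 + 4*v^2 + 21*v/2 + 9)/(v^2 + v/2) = (v^3 + 8*v^2 + 21*v + 18)/(v*(2*v + 1))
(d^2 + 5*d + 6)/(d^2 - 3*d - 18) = (d + 2)/(d - 6)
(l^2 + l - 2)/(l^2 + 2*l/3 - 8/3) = 3*(l - 1)/(3*l - 4)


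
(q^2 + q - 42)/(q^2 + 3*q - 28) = (q - 6)/(q - 4)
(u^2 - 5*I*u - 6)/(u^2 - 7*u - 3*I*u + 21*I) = (u - 2*I)/(u - 7)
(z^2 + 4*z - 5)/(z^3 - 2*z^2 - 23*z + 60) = (z - 1)/(z^2 - 7*z + 12)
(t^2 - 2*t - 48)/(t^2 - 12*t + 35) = (t^2 - 2*t - 48)/(t^2 - 12*t + 35)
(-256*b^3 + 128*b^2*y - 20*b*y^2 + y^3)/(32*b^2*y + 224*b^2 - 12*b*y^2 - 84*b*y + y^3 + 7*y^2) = (-8*b + y)/(y + 7)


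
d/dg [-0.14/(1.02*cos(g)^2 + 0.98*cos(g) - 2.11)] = -(0.2856*cos(g) + 0.1372)*sin(g)/(1.02*cos(g)^2 + 0.98*cos(g) - 2.11)^2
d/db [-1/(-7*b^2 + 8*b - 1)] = 2*(4 - 7*b)/(7*b^2 - 8*b + 1)^2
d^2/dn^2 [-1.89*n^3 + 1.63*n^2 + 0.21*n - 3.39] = 3.26 - 11.34*n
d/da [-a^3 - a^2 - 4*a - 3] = -3*a^2 - 2*a - 4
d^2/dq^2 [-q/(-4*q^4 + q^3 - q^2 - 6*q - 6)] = 2*(q*(16*q^3 - 3*q^2 + 2*q + 6)^2 + (-16*q^3 + 3*q^2 - q*(24*q^2 - 3*q + 1) - 2*q - 6)*(4*q^4 - q^3 + q^2 + 6*q + 6))/(4*q^4 - q^3 + q^2 + 6*q + 6)^3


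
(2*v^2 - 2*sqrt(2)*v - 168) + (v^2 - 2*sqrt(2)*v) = 3*v^2 - 4*sqrt(2)*v - 168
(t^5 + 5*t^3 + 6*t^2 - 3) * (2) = 2*t^5 + 10*t^3 + 12*t^2 - 6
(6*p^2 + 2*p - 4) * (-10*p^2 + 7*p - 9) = -60*p^4 + 22*p^3 - 46*p + 36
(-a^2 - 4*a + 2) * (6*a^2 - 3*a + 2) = -6*a^4 - 21*a^3 + 22*a^2 - 14*a + 4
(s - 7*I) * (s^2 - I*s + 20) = s^3 - 8*I*s^2 + 13*s - 140*I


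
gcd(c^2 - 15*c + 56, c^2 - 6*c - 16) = c - 8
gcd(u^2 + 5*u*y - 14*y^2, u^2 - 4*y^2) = -u + 2*y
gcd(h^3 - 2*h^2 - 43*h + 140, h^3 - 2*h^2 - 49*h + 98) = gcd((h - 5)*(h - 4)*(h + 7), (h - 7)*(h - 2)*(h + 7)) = h + 7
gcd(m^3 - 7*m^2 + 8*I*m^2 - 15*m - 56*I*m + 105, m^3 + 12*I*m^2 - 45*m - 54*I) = m + 3*I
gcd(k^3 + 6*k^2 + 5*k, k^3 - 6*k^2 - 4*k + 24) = 1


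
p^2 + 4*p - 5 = (p - 1)*(p + 5)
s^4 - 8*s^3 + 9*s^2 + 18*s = s*(s - 6)*(s - 3)*(s + 1)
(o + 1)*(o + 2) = o^2 + 3*o + 2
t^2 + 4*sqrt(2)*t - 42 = (t - 3*sqrt(2))*(t + 7*sqrt(2))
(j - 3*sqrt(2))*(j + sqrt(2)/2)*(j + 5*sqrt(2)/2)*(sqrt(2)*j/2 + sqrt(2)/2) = sqrt(2)*j^4/2 + sqrt(2)*j^3/2 - 31*sqrt(2)*j^2/4 - 31*sqrt(2)*j/4 - 15*j/2 - 15/2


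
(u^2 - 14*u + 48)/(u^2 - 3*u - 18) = (u - 8)/(u + 3)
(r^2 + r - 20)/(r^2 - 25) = (r - 4)/(r - 5)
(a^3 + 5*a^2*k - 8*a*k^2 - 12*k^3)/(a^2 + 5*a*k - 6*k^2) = (a^2 - a*k - 2*k^2)/(a - k)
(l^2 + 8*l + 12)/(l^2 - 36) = (l + 2)/(l - 6)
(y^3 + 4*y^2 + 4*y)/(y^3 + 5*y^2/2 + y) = 2*(y + 2)/(2*y + 1)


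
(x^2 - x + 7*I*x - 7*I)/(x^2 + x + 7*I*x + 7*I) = (x - 1)/(x + 1)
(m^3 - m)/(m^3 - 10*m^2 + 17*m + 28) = m*(m - 1)/(m^2 - 11*m + 28)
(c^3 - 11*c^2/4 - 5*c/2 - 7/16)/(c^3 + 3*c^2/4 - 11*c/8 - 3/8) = (4*c^2 - 12*c - 7)/(2*(2*c^2 + c - 3))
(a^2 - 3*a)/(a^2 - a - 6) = a/(a + 2)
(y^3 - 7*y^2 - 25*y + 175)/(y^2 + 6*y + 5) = (y^2 - 12*y + 35)/(y + 1)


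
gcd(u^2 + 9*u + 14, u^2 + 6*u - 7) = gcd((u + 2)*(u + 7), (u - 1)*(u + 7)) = u + 7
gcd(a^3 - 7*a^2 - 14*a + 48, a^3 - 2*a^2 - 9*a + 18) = a^2 + a - 6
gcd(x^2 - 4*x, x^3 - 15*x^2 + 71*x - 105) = 1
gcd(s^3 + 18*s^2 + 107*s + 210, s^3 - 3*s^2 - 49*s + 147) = s + 7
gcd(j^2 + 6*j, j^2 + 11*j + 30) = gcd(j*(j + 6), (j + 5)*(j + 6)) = j + 6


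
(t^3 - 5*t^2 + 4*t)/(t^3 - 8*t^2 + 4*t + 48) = t*(t - 1)/(t^2 - 4*t - 12)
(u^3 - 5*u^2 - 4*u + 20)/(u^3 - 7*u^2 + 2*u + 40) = (u - 2)/(u - 4)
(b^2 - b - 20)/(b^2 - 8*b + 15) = (b + 4)/(b - 3)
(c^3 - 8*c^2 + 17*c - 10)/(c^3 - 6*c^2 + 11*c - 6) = (c - 5)/(c - 3)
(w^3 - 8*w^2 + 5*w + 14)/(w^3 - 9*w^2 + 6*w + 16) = (w - 7)/(w - 8)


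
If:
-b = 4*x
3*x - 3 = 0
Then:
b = -4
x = 1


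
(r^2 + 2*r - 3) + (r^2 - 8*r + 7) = 2*r^2 - 6*r + 4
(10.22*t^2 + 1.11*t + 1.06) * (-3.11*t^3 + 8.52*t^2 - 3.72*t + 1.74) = -31.7842*t^5 + 83.6223*t^4 - 31.8578*t^3 + 22.6848*t^2 - 2.0118*t + 1.8444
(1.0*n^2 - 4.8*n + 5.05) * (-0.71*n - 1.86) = -0.71*n^3 + 1.548*n^2 + 5.3425*n - 9.393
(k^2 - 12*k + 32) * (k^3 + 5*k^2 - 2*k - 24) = k^5 - 7*k^4 - 30*k^3 + 160*k^2 + 224*k - 768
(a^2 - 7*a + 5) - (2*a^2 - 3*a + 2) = -a^2 - 4*a + 3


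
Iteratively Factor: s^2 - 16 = (s + 4)*(s - 4)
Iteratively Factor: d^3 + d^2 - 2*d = (d - 1)*(d^2 + 2*d) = d*(d - 1)*(d + 2)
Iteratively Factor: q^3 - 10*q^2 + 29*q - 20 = (q - 1)*(q^2 - 9*q + 20) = (q - 4)*(q - 1)*(q - 5)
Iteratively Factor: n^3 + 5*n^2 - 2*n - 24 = (n + 4)*(n^2 + n - 6) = (n + 3)*(n + 4)*(n - 2)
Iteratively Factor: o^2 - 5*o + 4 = (o - 4)*(o - 1)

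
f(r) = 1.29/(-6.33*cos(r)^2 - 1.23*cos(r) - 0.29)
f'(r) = 1.29*(-12.66*sin(r)*cos(r) - 1.23*sin(r))/(-6.33*cos(r)^2 - 1.23*cos(r) - 0.29)^2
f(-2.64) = -0.32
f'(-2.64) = -0.37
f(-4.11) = -0.79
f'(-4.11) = 2.39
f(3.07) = -0.24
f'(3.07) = 0.04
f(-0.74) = -0.28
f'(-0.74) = 0.43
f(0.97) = -0.43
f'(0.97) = -0.99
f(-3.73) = -0.35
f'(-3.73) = 0.50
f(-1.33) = -1.37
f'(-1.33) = 5.98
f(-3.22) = -0.24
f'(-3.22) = 0.04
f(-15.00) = -0.43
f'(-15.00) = -0.78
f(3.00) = -0.24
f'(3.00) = 0.07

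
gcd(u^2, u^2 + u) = u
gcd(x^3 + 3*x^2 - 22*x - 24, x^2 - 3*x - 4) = x^2 - 3*x - 4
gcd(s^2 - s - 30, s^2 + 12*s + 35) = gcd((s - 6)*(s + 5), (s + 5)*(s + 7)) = s + 5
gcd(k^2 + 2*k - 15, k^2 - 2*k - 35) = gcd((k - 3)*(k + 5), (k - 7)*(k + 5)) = k + 5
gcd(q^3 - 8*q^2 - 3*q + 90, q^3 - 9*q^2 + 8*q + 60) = q^2 - 11*q + 30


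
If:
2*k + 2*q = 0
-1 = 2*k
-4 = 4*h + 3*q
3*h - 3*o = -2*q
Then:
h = -11/8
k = -1/2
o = -25/24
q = 1/2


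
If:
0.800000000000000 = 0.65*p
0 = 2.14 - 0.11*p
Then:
No Solution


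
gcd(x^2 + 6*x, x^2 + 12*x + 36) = x + 6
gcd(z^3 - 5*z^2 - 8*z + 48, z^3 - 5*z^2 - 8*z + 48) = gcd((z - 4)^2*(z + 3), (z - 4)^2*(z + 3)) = z^3 - 5*z^2 - 8*z + 48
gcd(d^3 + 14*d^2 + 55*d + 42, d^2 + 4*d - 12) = d + 6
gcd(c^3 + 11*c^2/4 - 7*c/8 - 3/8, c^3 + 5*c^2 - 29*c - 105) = c + 3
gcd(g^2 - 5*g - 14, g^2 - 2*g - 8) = g + 2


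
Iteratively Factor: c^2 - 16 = (c - 4)*(c + 4)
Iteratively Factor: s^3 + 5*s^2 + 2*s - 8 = (s + 4)*(s^2 + s - 2) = (s + 2)*(s + 4)*(s - 1)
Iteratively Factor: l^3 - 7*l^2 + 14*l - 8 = (l - 4)*(l^2 - 3*l + 2) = (l - 4)*(l - 1)*(l - 2)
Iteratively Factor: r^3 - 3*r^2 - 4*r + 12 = (r - 3)*(r^2 - 4) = (r - 3)*(r + 2)*(r - 2)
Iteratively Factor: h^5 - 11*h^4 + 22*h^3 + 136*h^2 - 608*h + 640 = (h - 4)*(h^4 - 7*h^3 - 6*h^2 + 112*h - 160) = (h - 4)*(h - 2)*(h^3 - 5*h^2 - 16*h + 80) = (h - 4)*(h - 2)*(h + 4)*(h^2 - 9*h + 20) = (h - 5)*(h - 4)*(h - 2)*(h + 4)*(h - 4)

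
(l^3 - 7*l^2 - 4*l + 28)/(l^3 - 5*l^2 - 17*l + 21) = (l^2 - 4)/(l^2 + 2*l - 3)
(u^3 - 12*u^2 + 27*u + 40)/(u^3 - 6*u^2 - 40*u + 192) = (u^2 - 4*u - 5)/(u^2 + 2*u - 24)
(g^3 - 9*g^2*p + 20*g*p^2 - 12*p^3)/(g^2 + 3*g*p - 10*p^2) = (g^2 - 7*g*p + 6*p^2)/(g + 5*p)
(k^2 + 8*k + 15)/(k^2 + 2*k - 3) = (k + 5)/(k - 1)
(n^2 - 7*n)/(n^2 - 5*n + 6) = n*(n - 7)/(n^2 - 5*n + 6)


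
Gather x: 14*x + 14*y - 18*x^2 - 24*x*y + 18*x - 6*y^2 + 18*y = -18*x^2 + x*(32 - 24*y) - 6*y^2 + 32*y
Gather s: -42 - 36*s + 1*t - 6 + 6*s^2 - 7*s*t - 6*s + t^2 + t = 6*s^2 + s*(-7*t - 42) + t^2 + 2*t - 48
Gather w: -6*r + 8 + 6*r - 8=0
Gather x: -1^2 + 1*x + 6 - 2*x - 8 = -x - 3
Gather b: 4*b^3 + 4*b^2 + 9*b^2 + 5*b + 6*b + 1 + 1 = 4*b^3 + 13*b^2 + 11*b + 2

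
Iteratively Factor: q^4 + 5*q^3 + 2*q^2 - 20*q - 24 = (q - 2)*(q^3 + 7*q^2 + 16*q + 12) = (q - 2)*(q + 3)*(q^2 + 4*q + 4) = (q - 2)*(q + 2)*(q + 3)*(q + 2)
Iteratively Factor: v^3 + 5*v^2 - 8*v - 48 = (v + 4)*(v^2 + v - 12) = (v + 4)^2*(v - 3)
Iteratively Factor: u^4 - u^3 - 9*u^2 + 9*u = (u)*(u^3 - u^2 - 9*u + 9) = u*(u - 3)*(u^2 + 2*u - 3) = u*(u - 3)*(u - 1)*(u + 3)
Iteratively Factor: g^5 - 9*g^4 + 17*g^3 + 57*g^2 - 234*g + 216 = (g - 2)*(g^4 - 7*g^3 + 3*g^2 + 63*g - 108) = (g - 3)*(g - 2)*(g^3 - 4*g^2 - 9*g + 36) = (g - 3)*(g - 2)*(g + 3)*(g^2 - 7*g + 12) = (g - 4)*(g - 3)*(g - 2)*(g + 3)*(g - 3)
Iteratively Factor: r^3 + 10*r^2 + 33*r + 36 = (r + 3)*(r^2 + 7*r + 12) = (r + 3)^2*(r + 4)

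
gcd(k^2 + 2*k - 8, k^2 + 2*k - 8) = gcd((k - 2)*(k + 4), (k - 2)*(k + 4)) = k^2 + 2*k - 8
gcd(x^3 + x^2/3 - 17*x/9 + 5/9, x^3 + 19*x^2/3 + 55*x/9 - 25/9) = x^2 + 4*x/3 - 5/9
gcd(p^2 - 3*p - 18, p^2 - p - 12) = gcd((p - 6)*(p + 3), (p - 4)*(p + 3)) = p + 3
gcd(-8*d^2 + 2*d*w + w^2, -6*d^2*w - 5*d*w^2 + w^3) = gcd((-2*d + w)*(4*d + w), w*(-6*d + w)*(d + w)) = 1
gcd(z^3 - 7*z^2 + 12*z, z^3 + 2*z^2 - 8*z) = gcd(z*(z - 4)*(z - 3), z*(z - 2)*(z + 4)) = z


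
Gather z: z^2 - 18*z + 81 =z^2 - 18*z + 81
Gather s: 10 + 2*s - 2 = 2*s + 8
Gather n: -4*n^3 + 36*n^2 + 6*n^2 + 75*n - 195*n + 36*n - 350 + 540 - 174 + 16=-4*n^3 + 42*n^2 - 84*n + 32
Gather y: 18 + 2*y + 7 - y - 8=y + 17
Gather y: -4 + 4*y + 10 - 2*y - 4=2*y + 2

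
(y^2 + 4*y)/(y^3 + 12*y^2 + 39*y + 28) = y/(y^2 + 8*y + 7)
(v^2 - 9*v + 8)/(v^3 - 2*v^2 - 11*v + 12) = (v - 8)/(v^2 - v - 12)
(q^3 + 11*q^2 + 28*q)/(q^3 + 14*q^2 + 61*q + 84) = q/(q + 3)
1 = 1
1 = 1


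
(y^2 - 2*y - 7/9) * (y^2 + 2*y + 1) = y^4 - 34*y^2/9 - 32*y/9 - 7/9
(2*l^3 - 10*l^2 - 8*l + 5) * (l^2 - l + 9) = 2*l^5 - 12*l^4 + 20*l^3 - 77*l^2 - 77*l + 45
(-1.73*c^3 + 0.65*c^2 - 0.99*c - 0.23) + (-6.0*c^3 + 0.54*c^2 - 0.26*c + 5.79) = -7.73*c^3 + 1.19*c^2 - 1.25*c + 5.56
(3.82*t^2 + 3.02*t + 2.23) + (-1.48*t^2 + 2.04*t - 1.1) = 2.34*t^2 + 5.06*t + 1.13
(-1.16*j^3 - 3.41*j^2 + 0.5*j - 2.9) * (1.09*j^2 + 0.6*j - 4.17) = -1.2644*j^5 - 4.4129*j^4 + 3.3362*j^3 + 11.3587*j^2 - 3.825*j + 12.093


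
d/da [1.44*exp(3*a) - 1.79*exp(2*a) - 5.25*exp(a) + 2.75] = (4.32*exp(2*a) - 3.58*exp(a) - 5.25)*exp(a)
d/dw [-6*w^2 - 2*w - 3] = -12*w - 2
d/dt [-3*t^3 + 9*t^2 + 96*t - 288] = -9*t^2 + 18*t + 96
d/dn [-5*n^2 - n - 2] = -10*n - 1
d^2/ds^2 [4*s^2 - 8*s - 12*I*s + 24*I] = 8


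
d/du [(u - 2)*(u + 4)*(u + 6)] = 3*u^2 + 16*u + 4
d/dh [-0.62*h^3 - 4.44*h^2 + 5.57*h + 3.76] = -1.86*h^2 - 8.88*h + 5.57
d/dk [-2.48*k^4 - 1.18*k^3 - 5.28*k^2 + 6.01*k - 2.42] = -9.92*k^3 - 3.54*k^2 - 10.56*k + 6.01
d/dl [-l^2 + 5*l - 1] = 5 - 2*l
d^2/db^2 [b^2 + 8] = 2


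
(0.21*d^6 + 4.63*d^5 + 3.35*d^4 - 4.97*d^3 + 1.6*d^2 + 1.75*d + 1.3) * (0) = 0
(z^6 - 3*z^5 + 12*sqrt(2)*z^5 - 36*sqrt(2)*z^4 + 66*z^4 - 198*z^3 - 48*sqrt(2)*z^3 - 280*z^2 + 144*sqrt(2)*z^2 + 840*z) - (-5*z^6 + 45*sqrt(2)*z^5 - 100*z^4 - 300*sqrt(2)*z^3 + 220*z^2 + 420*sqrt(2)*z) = 6*z^6 - 33*sqrt(2)*z^5 - 3*z^5 - 36*sqrt(2)*z^4 + 166*z^4 - 198*z^3 + 252*sqrt(2)*z^3 - 500*z^2 + 144*sqrt(2)*z^2 - 420*sqrt(2)*z + 840*z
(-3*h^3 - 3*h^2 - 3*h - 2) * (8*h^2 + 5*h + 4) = -24*h^5 - 39*h^4 - 51*h^3 - 43*h^2 - 22*h - 8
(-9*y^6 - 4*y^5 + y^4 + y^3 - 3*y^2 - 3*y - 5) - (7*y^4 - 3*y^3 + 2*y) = -9*y^6 - 4*y^5 - 6*y^4 + 4*y^3 - 3*y^2 - 5*y - 5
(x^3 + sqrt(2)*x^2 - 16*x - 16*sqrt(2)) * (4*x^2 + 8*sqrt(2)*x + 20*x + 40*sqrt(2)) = 4*x^5 + 12*sqrt(2)*x^4 + 20*x^4 - 48*x^3 + 60*sqrt(2)*x^3 - 192*sqrt(2)*x^2 - 240*x^2 - 960*sqrt(2)*x - 256*x - 1280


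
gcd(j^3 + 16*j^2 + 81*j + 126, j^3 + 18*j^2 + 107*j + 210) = j^2 + 13*j + 42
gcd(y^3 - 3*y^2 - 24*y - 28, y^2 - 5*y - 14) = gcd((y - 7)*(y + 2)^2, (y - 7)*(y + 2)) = y^2 - 5*y - 14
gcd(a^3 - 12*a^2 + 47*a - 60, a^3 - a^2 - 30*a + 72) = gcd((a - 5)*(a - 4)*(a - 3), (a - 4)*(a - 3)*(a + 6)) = a^2 - 7*a + 12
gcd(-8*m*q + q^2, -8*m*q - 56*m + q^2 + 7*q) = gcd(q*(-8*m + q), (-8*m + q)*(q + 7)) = -8*m + q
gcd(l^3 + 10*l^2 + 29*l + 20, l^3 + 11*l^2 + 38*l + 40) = l^2 + 9*l + 20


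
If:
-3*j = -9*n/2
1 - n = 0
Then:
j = 3/2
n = 1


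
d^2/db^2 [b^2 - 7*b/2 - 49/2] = 2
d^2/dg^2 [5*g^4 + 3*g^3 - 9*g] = 6*g*(10*g + 3)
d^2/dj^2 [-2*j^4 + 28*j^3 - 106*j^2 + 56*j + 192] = -24*j^2 + 168*j - 212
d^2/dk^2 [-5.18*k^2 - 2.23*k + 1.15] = -10.3600000000000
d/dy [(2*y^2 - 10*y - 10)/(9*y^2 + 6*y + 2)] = 2*(51*y^2 + 94*y + 20)/(81*y^4 + 108*y^3 + 72*y^2 + 24*y + 4)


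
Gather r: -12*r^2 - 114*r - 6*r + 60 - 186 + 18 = -12*r^2 - 120*r - 108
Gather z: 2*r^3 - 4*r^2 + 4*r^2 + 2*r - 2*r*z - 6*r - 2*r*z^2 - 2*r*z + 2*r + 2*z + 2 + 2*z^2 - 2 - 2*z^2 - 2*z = 2*r^3 - 2*r*z^2 - 4*r*z - 2*r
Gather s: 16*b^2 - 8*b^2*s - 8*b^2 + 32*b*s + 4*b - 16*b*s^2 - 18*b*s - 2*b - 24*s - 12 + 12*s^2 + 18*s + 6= 8*b^2 + 2*b + s^2*(12 - 16*b) + s*(-8*b^2 + 14*b - 6) - 6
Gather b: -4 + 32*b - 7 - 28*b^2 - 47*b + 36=-28*b^2 - 15*b + 25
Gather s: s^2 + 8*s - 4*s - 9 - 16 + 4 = s^2 + 4*s - 21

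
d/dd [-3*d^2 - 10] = -6*d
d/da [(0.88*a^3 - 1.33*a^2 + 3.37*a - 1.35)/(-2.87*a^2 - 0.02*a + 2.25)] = (-2.5256*a^4 - 0.0352000000000006*a^3 + 15.6385*a^2 - 13.734*a + 7.5555)/(8.2369*a^4 + 0.1148*a^3 - 12.9146*a^2 - 0.09*a + 5.0625)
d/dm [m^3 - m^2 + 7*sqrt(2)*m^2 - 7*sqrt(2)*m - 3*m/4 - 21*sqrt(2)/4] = 3*m^2 - 2*m + 14*sqrt(2)*m - 7*sqrt(2) - 3/4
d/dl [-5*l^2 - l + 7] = -10*l - 1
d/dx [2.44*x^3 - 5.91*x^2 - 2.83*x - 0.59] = 7.32*x^2 - 11.82*x - 2.83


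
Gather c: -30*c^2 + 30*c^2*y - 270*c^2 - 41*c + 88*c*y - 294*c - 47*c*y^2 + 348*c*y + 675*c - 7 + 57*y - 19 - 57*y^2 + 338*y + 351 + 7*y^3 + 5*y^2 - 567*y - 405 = c^2*(30*y - 300) + c*(-47*y^2 + 436*y + 340) + 7*y^3 - 52*y^2 - 172*y - 80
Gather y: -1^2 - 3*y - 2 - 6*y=-9*y - 3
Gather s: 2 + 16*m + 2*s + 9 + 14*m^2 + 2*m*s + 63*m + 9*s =14*m^2 + 79*m + s*(2*m + 11) + 11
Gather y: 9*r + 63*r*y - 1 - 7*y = 9*r + y*(63*r - 7) - 1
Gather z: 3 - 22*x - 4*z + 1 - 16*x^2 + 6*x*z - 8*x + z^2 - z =-16*x^2 - 30*x + z^2 + z*(6*x - 5) + 4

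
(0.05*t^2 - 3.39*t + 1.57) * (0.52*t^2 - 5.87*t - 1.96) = 0.026*t^4 - 2.0563*t^3 + 20.6177*t^2 - 2.5715*t - 3.0772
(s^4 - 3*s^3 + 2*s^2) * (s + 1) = s^5 - 2*s^4 - s^3 + 2*s^2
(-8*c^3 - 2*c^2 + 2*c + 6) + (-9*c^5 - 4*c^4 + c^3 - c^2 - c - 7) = -9*c^5 - 4*c^4 - 7*c^3 - 3*c^2 + c - 1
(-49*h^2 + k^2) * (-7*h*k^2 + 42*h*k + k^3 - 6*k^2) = 343*h^3*k^2 - 2058*h^3*k - 49*h^2*k^3 + 294*h^2*k^2 - 7*h*k^4 + 42*h*k^3 + k^5 - 6*k^4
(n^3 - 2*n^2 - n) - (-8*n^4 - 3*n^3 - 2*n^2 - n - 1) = 8*n^4 + 4*n^3 + 1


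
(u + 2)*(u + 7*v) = u^2 + 7*u*v + 2*u + 14*v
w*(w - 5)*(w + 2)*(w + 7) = w^4 + 4*w^3 - 31*w^2 - 70*w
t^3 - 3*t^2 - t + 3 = (t - 3)*(t - 1)*(t + 1)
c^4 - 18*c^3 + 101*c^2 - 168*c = c*(c - 8)*(c - 7)*(c - 3)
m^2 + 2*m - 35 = (m - 5)*(m + 7)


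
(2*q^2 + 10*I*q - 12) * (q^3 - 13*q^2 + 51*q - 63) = 2*q^5 - 26*q^4 + 10*I*q^4 + 90*q^3 - 130*I*q^3 + 30*q^2 + 510*I*q^2 - 612*q - 630*I*q + 756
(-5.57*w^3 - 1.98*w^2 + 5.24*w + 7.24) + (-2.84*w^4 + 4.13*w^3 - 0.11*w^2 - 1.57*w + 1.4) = -2.84*w^4 - 1.44*w^3 - 2.09*w^2 + 3.67*w + 8.64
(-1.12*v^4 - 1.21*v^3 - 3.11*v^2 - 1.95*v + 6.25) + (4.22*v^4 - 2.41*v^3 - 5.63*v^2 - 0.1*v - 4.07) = 3.1*v^4 - 3.62*v^3 - 8.74*v^2 - 2.05*v + 2.18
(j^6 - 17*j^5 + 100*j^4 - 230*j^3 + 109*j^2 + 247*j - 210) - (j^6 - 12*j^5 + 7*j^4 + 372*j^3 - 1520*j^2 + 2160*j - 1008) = -5*j^5 + 93*j^4 - 602*j^3 + 1629*j^2 - 1913*j + 798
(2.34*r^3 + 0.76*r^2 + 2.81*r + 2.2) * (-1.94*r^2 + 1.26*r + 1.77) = -4.5396*r^5 + 1.474*r^4 - 0.351999999999999*r^3 + 0.6178*r^2 + 7.7457*r + 3.894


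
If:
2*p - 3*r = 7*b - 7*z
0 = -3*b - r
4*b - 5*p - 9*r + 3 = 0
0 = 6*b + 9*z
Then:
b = -9/73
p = -12/73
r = 27/73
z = 6/73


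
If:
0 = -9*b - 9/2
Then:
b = -1/2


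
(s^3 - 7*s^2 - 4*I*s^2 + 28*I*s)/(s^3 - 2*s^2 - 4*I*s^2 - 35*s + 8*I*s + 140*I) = s/(s + 5)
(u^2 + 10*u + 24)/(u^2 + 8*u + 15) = (u^2 + 10*u + 24)/(u^2 + 8*u + 15)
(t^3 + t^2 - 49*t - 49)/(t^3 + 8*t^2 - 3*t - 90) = (t^3 + t^2 - 49*t - 49)/(t^3 + 8*t^2 - 3*t - 90)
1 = 1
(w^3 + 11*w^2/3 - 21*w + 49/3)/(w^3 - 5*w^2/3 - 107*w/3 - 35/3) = (-3*w^3 - 11*w^2 + 63*w - 49)/(-3*w^3 + 5*w^2 + 107*w + 35)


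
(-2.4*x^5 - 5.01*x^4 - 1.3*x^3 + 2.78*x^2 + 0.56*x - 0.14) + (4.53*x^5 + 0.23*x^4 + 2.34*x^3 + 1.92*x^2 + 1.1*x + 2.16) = 2.13*x^5 - 4.78*x^4 + 1.04*x^3 + 4.7*x^2 + 1.66*x + 2.02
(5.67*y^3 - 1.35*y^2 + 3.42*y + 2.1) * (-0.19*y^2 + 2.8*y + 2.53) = -1.0773*y^5 + 16.1325*y^4 + 9.9153*y^3 + 5.7615*y^2 + 14.5326*y + 5.313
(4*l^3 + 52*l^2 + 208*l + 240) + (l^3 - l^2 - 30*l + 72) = 5*l^3 + 51*l^2 + 178*l + 312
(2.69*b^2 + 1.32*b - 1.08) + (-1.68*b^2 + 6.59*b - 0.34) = 1.01*b^2 + 7.91*b - 1.42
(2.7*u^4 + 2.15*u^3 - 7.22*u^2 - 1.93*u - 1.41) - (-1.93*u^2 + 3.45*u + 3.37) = 2.7*u^4 + 2.15*u^3 - 5.29*u^2 - 5.38*u - 4.78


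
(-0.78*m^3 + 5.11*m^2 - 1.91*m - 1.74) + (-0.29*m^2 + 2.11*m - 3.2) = -0.78*m^3 + 4.82*m^2 + 0.2*m - 4.94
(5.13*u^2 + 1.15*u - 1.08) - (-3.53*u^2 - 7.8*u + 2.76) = 8.66*u^2 + 8.95*u - 3.84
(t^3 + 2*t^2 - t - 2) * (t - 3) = t^4 - t^3 - 7*t^2 + t + 6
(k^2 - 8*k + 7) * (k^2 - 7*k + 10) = k^4 - 15*k^3 + 73*k^2 - 129*k + 70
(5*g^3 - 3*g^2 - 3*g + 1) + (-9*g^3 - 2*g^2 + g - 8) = -4*g^3 - 5*g^2 - 2*g - 7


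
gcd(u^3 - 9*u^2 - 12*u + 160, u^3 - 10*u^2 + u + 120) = u^2 - 13*u + 40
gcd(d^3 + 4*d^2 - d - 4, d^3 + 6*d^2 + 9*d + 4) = d^2 + 5*d + 4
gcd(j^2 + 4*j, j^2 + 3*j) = j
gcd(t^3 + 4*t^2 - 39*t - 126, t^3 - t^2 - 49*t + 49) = t + 7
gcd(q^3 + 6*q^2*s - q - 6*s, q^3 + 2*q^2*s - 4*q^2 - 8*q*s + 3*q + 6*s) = q - 1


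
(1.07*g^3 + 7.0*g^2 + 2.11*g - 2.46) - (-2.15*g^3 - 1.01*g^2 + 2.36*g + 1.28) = 3.22*g^3 + 8.01*g^2 - 0.25*g - 3.74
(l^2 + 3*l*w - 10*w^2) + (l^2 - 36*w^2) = 2*l^2 + 3*l*w - 46*w^2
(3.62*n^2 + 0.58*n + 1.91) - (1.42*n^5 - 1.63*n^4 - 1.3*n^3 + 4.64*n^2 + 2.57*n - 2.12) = -1.42*n^5 + 1.63*n^4 + 1.3*n^3 - 1.02*n^2 - 1.99*n + 4.03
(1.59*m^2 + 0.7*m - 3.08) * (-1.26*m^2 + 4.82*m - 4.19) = -2.0034*m^4 + 6.7818*m^3 + 0.5927*m^2 - 17.7786*m + 12.9052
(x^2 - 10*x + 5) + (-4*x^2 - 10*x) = -3*x^2 - 20*x + 5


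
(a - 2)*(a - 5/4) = a^2 - 13*a/4 + 5/2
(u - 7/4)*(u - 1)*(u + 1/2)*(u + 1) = u^4 - 5*u^3/4 - 15*u^2/8 + 5*u/4 + 7/8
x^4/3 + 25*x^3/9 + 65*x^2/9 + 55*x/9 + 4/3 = (x/3 + 1)*(x + 1/3)*(x + 1)*(x + 4)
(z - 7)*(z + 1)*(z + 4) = z^3 - 2*z^2 - 31*z - 28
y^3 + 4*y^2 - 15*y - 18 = (y - 3)*(y + 1)*(y + 6)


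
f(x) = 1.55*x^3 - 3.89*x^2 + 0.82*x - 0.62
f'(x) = 4.65*x^2 - 7.78*x + 0.82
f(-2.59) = -55.77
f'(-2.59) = 52.16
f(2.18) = -1.26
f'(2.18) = 5.96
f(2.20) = -1.14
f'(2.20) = 6.21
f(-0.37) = -1.53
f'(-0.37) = 4.34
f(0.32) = -0.71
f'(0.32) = -1.19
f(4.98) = 98.42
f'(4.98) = 77.40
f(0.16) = -0.58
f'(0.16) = -0.31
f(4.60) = 71.71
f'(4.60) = 63.43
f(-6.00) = -480.38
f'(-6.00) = 214.90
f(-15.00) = -6119.42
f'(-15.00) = 1163.77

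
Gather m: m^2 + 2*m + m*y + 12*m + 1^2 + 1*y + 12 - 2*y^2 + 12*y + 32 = m^2 + m*(y + 14) - 2*y^2 + 13*y + 45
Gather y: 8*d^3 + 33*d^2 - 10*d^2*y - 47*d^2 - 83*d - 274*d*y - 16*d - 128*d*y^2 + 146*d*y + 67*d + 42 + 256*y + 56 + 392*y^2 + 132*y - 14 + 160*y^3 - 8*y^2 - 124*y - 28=8*d^3 - 14*d^2 - 32*d + 160*y^3 + y^2*(384 - 128*d) + y*(-10*d^2 - 128*d + 264) + 56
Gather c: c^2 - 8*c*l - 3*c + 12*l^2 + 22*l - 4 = c^2 + c*(-8*l - 3) + 12*l^2 + 22*l - 4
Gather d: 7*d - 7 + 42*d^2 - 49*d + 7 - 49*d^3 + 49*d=-49*d^3 + 42*d^2 + 7*d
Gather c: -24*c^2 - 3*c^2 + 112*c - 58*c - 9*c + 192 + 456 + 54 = -27*c^2 + 45*c + 702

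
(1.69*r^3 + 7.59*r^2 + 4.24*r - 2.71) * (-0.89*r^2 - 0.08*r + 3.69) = -1.5041*r^5 - 6.8903*r^4 + 1.8553*r^3 + 30.0798*r^2 + 15.8624*r - 9.9999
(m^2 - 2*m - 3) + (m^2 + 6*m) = 2*m^2 + 4*m - 3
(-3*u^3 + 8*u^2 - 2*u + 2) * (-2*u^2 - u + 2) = 6*u^5 - 13*u^4 - 10*u^3 + 14*u^2 - 6*u + 4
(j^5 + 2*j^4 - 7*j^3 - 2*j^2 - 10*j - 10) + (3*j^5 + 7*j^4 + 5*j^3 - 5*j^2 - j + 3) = 4*j^5 + 9*j^4 - 2*j^3 - 7*j^2 - 11*j - 7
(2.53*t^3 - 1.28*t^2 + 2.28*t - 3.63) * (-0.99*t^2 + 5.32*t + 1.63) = -2.5047*t^5 + 14.7268*t^4 - 4.9429*t^3 + 13.6369*t^2 - 15.5952*t - 5.9169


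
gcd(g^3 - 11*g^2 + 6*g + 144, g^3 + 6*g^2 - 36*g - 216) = g - 6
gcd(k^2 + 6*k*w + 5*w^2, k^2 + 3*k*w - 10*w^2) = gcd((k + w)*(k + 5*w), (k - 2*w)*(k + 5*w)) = k + 5*w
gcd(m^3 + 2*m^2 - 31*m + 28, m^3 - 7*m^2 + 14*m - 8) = m^2 - 5*m + 4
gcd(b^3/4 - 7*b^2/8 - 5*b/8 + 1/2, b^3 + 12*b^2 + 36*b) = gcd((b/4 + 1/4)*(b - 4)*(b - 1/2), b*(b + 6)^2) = 1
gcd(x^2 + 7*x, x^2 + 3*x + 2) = 1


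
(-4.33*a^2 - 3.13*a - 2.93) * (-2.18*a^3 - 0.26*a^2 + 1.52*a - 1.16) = 9.4394*a^5 + 7.9492*a^4 + 0.6196*a^3 + 1.027*a^2 - 0.822800000000001*a + 3.3988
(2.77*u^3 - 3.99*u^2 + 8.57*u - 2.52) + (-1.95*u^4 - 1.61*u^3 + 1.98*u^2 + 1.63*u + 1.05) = -1.95*u^4 + 1.16*u^3 - 2.01*u^2 + 10.2*u - 1.47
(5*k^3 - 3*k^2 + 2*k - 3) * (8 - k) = -5*k^4 + 43*k^3 - 26*k^2 + 19*k - 24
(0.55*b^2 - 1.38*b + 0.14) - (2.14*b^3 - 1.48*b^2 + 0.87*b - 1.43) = -2.14*b^3 + 2.03*b^2 - 2.25*b + 1.57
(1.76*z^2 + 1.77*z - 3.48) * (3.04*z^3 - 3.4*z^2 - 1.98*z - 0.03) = 5.3504*z^5 - 0.6032*z^4 - 20.082*z^3 + 8.2746*z^2 + 6.8373*z + 0.1044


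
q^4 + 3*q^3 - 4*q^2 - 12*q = q*(q - 2)*(q + 2)*(q + 3)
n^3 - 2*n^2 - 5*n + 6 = (n - 3)*(n - 1)*(n + 2)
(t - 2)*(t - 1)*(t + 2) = t^3 - t^2 - 4*t + 4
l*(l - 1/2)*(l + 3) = l^3 + 5*l^2/2 - 3*l/2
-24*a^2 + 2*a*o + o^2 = (-4*a + o)*(6*a + o)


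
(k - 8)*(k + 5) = k^2 - 3*k - 40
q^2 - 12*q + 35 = (q - 7)*(q - 5)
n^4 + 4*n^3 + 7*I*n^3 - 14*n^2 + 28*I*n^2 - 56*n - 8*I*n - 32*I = (n + 4)*(n + I)*(n + 2*I)*(n + 4*I)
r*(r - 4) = r^2 - 4*r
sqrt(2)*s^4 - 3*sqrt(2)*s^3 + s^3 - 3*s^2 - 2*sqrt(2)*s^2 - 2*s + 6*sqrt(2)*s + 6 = (s - 3)*(s - sqrt(2))*(s + sqrt(2))*(sqrt(2)*s + 1)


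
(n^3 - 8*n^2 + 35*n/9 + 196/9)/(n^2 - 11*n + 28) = (n^2 - n - 28/9)/(n - 4)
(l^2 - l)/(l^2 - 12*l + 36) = l*(l - 1)/(l^2 - 12*l + 36)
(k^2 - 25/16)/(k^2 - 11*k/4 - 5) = (k - 5/4)/(k - 4)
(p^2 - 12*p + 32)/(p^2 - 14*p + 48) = (p - 4)/(p - 6)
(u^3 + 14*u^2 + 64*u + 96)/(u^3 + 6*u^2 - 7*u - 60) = (u^2 + 10*u + 24)/(u^2 + 2*u - 15)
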